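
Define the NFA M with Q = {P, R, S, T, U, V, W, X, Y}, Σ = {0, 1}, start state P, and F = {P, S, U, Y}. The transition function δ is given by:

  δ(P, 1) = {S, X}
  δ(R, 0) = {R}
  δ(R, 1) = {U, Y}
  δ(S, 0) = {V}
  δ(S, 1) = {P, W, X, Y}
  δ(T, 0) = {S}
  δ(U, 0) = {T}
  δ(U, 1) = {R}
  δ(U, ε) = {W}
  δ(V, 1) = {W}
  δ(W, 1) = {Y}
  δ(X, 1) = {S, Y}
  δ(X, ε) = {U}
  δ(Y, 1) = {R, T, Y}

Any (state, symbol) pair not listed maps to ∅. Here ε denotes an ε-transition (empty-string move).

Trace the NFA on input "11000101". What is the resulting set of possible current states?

∅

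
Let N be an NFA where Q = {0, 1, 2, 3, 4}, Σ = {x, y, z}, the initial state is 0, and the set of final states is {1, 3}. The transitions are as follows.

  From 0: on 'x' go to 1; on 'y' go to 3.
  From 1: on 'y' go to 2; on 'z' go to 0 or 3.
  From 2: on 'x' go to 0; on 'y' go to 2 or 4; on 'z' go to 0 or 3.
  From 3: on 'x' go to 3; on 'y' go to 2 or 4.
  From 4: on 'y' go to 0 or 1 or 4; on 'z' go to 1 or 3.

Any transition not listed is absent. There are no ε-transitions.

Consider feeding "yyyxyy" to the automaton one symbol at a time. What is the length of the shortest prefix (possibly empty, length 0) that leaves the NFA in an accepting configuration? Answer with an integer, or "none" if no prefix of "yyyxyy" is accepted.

Start in {0}.
Read 'y': 0→{3}; now {3}.
None of the earlier sets intersect F, but {3} does.

1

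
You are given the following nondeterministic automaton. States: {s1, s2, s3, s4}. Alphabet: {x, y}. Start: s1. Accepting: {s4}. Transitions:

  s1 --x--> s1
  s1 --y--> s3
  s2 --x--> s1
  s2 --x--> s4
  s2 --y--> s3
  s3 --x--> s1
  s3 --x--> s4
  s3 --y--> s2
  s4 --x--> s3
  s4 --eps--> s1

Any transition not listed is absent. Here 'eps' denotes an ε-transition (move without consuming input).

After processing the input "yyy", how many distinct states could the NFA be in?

1

Start in {s1}.
Read 'y': s1→{s3}; now {s3}.
Read 'y': s3→{s2}; now {s2}.
Read 'y': s2→{s3}; now {s3}.
That set has 1 state.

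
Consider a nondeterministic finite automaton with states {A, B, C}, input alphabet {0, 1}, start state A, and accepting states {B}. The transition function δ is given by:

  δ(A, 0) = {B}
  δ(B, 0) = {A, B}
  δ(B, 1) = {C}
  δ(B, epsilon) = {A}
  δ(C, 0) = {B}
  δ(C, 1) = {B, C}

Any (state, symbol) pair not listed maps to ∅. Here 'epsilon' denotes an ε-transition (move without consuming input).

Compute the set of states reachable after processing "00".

{A, B}

Start in {A}.
Read '0': A→{B}; union {B}; ε-closure = {A, B}.
Read '0': A→{B}, B→{A, B}; now {A, B}.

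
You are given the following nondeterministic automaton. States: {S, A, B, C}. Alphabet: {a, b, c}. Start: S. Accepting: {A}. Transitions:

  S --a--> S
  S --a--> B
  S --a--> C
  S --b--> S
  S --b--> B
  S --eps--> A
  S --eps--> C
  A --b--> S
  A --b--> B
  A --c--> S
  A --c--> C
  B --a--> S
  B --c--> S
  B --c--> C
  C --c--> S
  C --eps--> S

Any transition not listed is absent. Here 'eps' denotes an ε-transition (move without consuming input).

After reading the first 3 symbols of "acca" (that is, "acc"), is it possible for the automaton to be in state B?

No

Start: ε-closure({S}) = {S, A, C}.
Read 'a': {S, A, C} → {S, A, B, C}.
Read 'c': {S, A, B, C} → {S, A, C}.
Read 'c': {S, A, C} → {S, A, C}.
State B is not in {S, A, C}.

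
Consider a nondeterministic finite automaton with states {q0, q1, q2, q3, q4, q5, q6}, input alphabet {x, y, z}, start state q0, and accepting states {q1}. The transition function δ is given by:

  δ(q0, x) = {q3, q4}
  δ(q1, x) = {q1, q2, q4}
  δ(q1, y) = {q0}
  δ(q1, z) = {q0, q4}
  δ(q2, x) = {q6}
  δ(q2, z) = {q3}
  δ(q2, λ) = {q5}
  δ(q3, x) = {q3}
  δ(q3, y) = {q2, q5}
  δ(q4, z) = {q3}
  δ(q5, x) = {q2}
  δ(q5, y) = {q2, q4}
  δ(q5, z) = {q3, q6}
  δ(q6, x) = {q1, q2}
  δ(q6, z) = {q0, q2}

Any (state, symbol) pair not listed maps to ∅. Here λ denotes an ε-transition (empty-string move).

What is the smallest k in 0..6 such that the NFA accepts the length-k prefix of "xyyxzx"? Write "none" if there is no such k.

6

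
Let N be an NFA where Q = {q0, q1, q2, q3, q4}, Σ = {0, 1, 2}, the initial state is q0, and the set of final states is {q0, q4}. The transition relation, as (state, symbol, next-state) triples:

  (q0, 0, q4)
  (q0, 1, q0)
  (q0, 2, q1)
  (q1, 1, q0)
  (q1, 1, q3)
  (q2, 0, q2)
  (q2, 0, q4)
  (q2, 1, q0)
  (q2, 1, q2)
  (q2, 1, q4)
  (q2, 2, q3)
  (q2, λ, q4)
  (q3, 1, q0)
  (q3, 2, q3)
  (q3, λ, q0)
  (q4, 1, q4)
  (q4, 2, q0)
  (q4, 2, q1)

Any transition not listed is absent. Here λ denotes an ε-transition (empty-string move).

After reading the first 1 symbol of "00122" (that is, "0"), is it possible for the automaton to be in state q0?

Start in {q0}.
Read '0': q0→{q4}; now {q4}.
State q0 is not in {q4}.

No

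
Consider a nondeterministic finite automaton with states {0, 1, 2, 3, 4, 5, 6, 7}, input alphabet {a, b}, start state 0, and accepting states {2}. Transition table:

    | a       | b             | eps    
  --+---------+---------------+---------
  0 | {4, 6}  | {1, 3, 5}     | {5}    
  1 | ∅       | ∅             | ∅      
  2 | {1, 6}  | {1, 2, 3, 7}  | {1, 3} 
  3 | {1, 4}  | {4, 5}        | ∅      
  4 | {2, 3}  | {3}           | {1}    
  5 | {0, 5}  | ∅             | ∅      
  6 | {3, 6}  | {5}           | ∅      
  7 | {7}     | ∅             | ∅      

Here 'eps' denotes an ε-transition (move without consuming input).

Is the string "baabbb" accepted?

Yes

Start: ε-closure({0}) = {0, 5}.
Read 'b': 0→{1, 3, 5}, 5→∅; now {1, 3, 5}.
Read 'a': 1→∅, 3→{1, 4}, 5→{0, 5}; now {0, 1, 4, 5}.
Read 'a': 0→{4, 6}, 1→∅, 4→{2, 3}, 5→{0, 5}; union {0, 2, 3, 4, 5, 6}; ε-closure = {0, 1, 2, 3, 4, 5, 6}.
Read 'b': 0→{1, 3, 5}, 1→∅, 2→{1, 2, 3, 7}, 3→{4, 5}, 4→{3}, 5→∅, 6→{5}; now {1, 2, 3, 4, 5, 7}.
Read 'b': 1→∅, 2→{1, 2, 3, 7}, 3→{4, 5}, 4→{3}, 5→∅, 7→∅; now {1, 2, 3, 4, 5, 7}.
Read 'b': 1→∅, 2→{1, 2, 3, 7}, 3→{4, 5}, 4→{3}, 5→∅, 7→∅; now {1, 2, 3, 4, 5, 7}.
The final set {1, 2, 3, 4, 5, 7} contains the accepting state 2.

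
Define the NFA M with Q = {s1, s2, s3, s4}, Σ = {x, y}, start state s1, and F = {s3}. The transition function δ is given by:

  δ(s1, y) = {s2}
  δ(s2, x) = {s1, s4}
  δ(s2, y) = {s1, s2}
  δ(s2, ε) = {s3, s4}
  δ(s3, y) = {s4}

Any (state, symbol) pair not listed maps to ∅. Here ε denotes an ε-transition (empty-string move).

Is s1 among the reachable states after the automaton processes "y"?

Start in {s1}.
Read 'y': {s1} → {s2, s3, s4}.
State s1 is not in {s2, s3, s4}.

No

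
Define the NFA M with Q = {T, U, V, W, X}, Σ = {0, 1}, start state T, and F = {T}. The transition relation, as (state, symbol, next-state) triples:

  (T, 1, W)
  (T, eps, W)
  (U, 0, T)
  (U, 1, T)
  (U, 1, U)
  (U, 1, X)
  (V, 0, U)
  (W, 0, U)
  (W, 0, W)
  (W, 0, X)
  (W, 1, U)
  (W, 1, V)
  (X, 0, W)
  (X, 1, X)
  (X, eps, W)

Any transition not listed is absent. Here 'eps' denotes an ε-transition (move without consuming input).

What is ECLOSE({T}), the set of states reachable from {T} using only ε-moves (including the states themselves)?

{T, W}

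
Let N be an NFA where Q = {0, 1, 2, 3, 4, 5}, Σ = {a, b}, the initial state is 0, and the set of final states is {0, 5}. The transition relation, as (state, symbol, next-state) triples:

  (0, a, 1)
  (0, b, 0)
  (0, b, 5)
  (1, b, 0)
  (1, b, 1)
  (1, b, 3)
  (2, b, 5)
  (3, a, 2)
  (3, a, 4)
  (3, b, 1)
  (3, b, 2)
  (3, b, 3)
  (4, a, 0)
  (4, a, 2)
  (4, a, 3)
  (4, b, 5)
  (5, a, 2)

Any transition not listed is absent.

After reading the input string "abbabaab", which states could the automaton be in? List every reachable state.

{0, 1, 2, 3, 5}

Start in {0}.
Read 'a': 0→{1}; now {1}.
Read 'b': 1→{0, 1, 3}; now {0, 1, 3}.
Read 'b': 0→{0, 5}, 1→{0, 1, 3}, 3→{1, 2, 3}; now {0, 1, 2, 3, 5}.
Read 'a': 0→{1}, 1→∅, 2→∅, 3→{2, 4}, 5→{2}; now {1, 2, 4}.
Read 'b': 1→{0, 1, 3}, 2→{5}, 4→{5}; now {0, 1, 3, 5}.
Read 'a': 0→{1}, 1→∅, 3→{2, 4}, 5→{2}; now {1, 2, 4}.
Read 'a': 1→∅, 2→∅, 4→{0, 2, 3}; now {0, 2, 3}.
Read 'b': 0→{0, 5}, 2→{5}, 3→{1, 2, 3}; now {0, 1, 2, 3, 5}.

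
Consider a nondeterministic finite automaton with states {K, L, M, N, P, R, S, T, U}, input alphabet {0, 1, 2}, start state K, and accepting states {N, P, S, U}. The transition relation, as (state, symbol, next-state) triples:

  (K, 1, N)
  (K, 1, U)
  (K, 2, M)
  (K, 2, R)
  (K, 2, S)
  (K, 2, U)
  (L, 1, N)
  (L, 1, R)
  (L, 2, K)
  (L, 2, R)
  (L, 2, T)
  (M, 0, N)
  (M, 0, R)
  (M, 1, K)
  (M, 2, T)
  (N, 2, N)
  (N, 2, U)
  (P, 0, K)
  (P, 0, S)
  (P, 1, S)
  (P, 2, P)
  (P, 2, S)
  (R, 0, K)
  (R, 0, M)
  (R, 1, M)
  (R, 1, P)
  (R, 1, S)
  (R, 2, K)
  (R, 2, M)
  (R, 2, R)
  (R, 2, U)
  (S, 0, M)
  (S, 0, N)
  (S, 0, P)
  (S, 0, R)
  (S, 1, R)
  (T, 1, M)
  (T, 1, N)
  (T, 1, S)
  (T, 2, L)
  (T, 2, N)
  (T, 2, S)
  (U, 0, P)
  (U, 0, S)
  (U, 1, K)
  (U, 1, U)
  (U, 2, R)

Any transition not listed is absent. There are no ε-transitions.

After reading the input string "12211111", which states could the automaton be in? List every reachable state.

Start in {K}.
Read '1': K→{N, U}; now {N, U}.
Read '2': N→{N, U}, U→{R}; now {N, R, U}.
Read '2': N→{N, U}, R→{K, M, R, U}, U→{R}; now {K, M, N, R, U}.
Read '1': K→{N, U}, M→{K}, N→∅, R→{M, P, S}, U→{K, U}; now {K, M, N, P, S, U}.
Read '1': K→{N, U}, M→{K}, N→∅, P→{S}, S→{R}, U→{K, U}; now {K, N, R, S, U}.
Read '1': K→{N, U}, N→∅, R→{M, P, S}, S→{R}, U→{K, U}; now {K, M, N, P, R, S, U}.
Read '1': K→{N, U}, M→{K}, N→∅, P→{S}, R→{M, P, S}, S→{R}, U→{K, U}; now {K, M, N, P, R, S, U}.
Read '1': K→{N, U}, M→{K}, N→∅, P→{S}, R→{M, P, S}, S→{R}, U→{K, U}; now {K, M, N, P, R, S, U}.

{K, M, N, P, R, S, U}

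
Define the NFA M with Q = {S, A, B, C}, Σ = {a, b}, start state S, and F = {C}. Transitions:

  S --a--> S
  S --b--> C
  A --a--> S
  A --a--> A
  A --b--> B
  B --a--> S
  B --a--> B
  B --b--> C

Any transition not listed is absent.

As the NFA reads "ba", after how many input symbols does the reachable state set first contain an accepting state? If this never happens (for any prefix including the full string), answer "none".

Start in {S}.
Read 'b': S→{C}; now {C}.
None of the earlier sets intersect F, but {C} does.

1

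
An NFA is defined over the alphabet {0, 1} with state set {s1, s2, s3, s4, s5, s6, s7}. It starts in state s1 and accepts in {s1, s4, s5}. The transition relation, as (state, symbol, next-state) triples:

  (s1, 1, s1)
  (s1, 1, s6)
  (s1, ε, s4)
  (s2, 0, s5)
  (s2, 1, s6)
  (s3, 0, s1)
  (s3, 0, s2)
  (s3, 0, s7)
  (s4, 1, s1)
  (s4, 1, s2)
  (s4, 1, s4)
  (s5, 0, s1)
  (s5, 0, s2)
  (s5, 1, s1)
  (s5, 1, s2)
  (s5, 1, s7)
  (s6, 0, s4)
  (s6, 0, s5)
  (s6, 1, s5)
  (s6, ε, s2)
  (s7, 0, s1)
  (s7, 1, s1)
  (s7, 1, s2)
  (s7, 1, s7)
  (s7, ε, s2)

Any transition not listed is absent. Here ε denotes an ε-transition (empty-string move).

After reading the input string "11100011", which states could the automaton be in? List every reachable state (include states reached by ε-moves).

{s1, s2, s4, s5, s6, s7}

Start: ε-closure({s1}) = {s1, s4}.
Read '1': {s1, s4} → {s1, s2, s4, s6}.
Read '1': {s1, s2, s4, s6} → {s1, s2, s4, s5, s6}.
Read '1': {s1, s2, s4, s5, s6} → {s1, s2, s4, s5, s6, s7}.
Read '0': {s1, s2, s4, s5, s6, s7} → {s1, s2, s4, s5}.
Read '0': {s1, s2, s4, s5} → {s1, s2, s4, s5}.
Read '0': {s1, s2, s4, s5} → {s1, s2, s4, s5}.
Read '1': {s1, s2, s4, s5} → {s1, s2, s4, s6, s7}.
Read '1': {s1, s2, s4, s6, s7} → {s1, s2, s4, s5, s6, s7}.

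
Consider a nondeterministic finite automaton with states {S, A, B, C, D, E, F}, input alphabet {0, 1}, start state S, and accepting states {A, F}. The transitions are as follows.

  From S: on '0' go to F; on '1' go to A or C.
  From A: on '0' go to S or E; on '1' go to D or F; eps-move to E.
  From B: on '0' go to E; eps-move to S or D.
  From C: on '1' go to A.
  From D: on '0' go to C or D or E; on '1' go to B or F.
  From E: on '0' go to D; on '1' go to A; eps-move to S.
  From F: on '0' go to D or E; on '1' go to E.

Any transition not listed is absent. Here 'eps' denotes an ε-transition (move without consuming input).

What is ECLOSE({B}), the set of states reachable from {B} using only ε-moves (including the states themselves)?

{S, B, D}

Begin with {B}.
ε-move B → S; add S.
ε-move B → D; add D.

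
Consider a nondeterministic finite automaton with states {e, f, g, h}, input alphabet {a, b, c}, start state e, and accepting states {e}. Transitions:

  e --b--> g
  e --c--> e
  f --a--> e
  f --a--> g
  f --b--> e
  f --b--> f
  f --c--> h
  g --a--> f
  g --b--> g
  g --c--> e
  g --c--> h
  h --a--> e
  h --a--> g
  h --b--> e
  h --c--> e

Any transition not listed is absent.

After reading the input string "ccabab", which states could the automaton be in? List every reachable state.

∅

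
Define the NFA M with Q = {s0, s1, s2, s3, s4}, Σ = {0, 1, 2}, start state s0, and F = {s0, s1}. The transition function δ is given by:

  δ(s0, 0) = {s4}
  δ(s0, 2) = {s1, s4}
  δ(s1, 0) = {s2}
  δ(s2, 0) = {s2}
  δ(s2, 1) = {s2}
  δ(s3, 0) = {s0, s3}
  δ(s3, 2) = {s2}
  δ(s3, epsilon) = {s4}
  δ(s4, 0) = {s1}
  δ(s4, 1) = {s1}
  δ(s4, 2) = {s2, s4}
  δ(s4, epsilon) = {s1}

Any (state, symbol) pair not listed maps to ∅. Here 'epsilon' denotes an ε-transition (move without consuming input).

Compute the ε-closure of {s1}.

Begin with {s1}.
No ε-moves leave this set, so the closure equals the set itself.

{s1}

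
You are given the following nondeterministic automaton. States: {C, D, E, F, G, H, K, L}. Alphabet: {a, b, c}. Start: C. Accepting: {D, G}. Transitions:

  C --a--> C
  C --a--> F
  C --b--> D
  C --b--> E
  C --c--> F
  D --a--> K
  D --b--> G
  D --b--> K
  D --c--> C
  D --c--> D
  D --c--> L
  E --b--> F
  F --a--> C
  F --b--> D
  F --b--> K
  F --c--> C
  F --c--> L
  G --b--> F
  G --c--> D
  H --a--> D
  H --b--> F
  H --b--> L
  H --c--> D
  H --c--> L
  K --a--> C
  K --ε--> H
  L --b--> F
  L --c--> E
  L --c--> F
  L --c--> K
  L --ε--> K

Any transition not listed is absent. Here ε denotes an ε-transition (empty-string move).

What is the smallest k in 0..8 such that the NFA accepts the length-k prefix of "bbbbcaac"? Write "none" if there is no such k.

1

Start in {C}.
Read 'b': {C} → {D, E}.
None of the earlier sets intersect F, but {D, E} does.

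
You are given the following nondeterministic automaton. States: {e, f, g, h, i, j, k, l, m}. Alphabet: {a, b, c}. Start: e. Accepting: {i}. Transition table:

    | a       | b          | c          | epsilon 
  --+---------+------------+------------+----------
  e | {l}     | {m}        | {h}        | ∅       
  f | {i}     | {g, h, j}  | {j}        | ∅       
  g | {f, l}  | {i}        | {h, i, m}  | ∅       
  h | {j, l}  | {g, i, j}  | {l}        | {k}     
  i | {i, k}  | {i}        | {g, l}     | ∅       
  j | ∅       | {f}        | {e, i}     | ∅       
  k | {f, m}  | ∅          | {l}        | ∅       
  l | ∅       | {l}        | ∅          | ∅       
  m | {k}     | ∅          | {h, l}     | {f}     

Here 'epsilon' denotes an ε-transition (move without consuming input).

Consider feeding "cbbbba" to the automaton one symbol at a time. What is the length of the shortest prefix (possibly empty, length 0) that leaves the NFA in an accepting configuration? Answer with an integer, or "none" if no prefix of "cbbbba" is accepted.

2

Start in {e}.
Read 'c': {e} → {h, k}.
Read 'b': {h, k} → {g, i, j}.
None of the earlier sets intersect F, but {g, i, j} does.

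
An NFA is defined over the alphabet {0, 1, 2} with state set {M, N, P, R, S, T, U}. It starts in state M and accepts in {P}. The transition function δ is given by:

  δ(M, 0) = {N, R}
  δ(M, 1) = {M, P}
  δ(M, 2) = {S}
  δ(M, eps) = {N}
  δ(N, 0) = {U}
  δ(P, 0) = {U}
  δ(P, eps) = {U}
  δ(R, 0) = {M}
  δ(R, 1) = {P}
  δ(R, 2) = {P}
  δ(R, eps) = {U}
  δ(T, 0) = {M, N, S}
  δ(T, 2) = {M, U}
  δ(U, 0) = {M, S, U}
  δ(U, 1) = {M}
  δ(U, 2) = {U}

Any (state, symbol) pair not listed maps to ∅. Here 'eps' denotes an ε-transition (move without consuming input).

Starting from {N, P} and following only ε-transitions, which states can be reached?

{N, P, U}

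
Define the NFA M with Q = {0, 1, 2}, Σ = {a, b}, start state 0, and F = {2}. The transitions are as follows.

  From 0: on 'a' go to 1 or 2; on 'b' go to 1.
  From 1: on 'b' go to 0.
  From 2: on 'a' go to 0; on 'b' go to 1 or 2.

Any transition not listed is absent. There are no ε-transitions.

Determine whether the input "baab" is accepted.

No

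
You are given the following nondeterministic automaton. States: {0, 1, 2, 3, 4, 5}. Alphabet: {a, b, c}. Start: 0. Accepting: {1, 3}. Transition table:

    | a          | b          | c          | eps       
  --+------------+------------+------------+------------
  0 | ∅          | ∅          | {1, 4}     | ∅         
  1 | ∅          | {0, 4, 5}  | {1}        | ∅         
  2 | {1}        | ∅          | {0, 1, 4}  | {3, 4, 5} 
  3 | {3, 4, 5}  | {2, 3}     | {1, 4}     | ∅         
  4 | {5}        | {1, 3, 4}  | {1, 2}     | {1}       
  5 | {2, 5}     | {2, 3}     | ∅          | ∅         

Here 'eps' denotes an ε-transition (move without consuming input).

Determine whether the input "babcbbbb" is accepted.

No

Start in {0}.
Read 'b': 0→∅; now ∅.
The set is empty and remains empty for the remaining 7 symbols.
The final set ∅ contains no accepting state.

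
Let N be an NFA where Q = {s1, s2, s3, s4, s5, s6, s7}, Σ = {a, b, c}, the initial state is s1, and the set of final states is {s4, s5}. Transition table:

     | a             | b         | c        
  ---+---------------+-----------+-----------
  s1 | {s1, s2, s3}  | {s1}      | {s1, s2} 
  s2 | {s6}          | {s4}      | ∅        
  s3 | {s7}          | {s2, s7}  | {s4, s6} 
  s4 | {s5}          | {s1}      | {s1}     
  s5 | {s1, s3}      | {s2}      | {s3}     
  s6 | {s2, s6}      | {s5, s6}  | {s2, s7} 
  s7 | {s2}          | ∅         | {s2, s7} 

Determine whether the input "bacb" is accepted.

Start in {s1}.
Read 'b': {s1} → {s1}.
Read 'a': {s1} → {s1, s2, s3}.
Read 'c': {s1, s2, s3} → {s1, s2, s4, s6}.
Read 'b': {s1, s2, s4, s6} → {s1, s4, s5, s6}.
The final set {s1, s4, s5, s6} contains the accepting states s4, s5.

Yes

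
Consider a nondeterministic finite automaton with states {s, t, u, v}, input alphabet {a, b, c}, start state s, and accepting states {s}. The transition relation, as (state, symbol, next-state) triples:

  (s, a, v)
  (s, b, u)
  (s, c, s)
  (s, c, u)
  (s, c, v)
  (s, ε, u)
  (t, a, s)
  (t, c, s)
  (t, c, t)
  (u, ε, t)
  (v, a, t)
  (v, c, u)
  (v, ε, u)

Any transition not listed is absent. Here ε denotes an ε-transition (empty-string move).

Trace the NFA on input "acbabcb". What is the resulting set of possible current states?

{t, u}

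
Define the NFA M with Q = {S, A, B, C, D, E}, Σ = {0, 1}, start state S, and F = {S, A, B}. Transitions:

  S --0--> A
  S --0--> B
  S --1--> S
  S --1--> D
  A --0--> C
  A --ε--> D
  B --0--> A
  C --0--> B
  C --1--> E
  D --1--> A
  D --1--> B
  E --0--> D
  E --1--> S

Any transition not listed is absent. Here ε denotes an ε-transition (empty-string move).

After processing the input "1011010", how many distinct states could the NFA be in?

3

Start in {S}.
Read '1': S→{S, D}; now {S, D}.
Read '0': S→{A, B}, D→∅; union {A, B}; ε-closure = {A, B, D}.
Read '1': A→∅, B→∅, D→{A, B}; union {A, B}; ε-closure = {A, B, D}.
Read '1': A→∅, B→∅, D→{A, B}; union {A, B}; ε-closure = {A, B, D}.
Read '0': A→{C}, B→{A}, D→∅; union {A, C}; ε-closure = {A, C, D}.
Read '1': A→∅, C→{E}, D→{A, B}; union {A, B, E}; ε-closure = {A, B, D, E}.
Read '0': A→{C}, B→{A}, D→∅, E→{D}; now {A, C, D}.
That set has 3 states.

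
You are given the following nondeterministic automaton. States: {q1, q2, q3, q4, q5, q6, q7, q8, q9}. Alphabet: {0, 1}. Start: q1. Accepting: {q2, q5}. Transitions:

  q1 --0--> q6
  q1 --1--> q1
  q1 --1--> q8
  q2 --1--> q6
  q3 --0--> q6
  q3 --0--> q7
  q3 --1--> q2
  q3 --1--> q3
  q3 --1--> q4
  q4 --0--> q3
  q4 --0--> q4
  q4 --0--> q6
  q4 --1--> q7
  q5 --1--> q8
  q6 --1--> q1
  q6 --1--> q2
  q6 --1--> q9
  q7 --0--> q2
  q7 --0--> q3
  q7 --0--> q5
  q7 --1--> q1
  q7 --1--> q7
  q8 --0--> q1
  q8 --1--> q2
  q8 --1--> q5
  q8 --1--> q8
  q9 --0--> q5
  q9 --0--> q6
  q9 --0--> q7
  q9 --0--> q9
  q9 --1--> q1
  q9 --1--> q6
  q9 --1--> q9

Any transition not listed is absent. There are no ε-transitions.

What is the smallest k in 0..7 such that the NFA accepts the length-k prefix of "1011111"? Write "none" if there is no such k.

Start in {q1}.
Read '1': {q1} → {q1, q8}.
Read '0': {q1, q8} → {q1, q6}.
Read '1': {q1, q6} → {q1, q2, q8, q9}.
None of the earlier sets intersect F, but {q1, q2, q8, q9} does.

3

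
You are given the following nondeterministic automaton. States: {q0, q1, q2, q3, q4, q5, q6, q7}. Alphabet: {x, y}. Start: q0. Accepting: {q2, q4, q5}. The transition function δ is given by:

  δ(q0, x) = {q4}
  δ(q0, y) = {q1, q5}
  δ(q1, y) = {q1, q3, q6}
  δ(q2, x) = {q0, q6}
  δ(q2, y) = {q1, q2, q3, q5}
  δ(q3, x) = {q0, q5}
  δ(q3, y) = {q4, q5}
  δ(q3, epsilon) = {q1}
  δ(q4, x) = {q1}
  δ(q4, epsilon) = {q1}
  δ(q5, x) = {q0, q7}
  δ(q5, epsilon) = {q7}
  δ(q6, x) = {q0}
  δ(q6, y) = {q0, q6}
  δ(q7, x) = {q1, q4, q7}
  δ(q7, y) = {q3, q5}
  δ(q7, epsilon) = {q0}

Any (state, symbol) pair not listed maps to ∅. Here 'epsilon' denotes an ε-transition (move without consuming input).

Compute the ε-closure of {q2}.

{q2}

Begin with {q2}.
No ε-moves leave this set, so the closure equals the set itself.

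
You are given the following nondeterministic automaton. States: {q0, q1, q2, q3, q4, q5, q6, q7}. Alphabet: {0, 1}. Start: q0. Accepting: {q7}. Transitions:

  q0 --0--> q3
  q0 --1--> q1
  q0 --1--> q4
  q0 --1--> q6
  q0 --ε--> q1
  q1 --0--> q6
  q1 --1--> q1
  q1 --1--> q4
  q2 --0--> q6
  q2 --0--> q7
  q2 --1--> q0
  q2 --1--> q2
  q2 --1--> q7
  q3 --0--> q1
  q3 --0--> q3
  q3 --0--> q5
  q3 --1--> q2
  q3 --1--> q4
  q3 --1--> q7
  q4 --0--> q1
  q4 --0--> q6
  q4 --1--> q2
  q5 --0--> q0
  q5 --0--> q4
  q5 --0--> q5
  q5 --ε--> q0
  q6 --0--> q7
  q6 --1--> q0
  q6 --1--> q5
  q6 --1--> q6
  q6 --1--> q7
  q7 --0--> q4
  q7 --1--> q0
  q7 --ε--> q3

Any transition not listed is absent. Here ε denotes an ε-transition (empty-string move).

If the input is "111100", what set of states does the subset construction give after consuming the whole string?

{q0, q1, q3, q4, q5, q6, q7}

Start: ε-closure({q0}) = {q0, q1}.
Read '1': {q0, q1} → {q1, q4, q6}.
Read '1': {q1, q4, q6} → {q0, q1, q2, q3, q4, q5, q6, q7}.
Read '1': {q0, q1, q2, q3, q4, q5, q6, q7} → {q0, q1, q2, q3, q4, q5, q6, q7}.
Read '1': {q0, q1, q2, q3, q4, q5, q6, q7} → {q0, q1, q2, q3, q4, q5, q6, q7}.
Read '0': {q0, q1, q2, q3, q4, q5, q6, q7} → {q0, q1, q3, q4, q5, q6, q7}.
Read '0': {q0, q1, q3, q4, q5, q6, q7} → {q0, q1, q3, q4, q5, q6, q7}.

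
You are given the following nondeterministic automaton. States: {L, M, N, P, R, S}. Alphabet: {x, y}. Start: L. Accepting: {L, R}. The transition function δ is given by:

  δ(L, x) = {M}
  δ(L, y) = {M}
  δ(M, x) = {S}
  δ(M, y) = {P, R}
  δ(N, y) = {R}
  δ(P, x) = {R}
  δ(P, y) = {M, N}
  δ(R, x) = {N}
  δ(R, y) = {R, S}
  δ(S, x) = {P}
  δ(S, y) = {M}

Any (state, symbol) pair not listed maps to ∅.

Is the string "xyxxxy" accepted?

No

Start in {L}.
Read 'x': {L} → {M}.
Read 'y': {M} → {P, R}.
Read 'x': {P, R} → {N, R}.
Read 'x': {N, R} → {N}.
Read 'x': {N} → ∅.
The set is empty and remains empty for the remaining 1 symbol.
The final set ∅ contains no accepting state.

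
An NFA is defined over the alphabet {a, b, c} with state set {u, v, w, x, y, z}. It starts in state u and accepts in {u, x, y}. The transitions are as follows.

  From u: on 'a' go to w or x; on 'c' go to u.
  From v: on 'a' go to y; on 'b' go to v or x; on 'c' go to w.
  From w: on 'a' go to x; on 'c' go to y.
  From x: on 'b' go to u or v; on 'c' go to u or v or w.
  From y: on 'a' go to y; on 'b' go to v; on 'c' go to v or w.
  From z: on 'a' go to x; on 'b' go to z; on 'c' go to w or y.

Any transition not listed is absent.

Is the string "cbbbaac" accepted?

Start in {u}.
Read 'c': {u} → {u}.
Read 'b': {u} → ∅.
The set is empty and remains empty for the remaining 5 symbols.
The final set ∅ contains no accepting state.

No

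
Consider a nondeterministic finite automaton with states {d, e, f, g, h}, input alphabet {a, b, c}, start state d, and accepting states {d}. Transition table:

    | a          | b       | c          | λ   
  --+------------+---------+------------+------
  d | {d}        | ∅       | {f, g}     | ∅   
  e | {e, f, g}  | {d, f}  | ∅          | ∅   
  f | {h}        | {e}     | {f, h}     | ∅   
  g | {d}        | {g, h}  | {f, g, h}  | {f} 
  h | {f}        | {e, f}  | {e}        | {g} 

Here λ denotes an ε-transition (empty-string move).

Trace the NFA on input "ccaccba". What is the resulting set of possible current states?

{d, e, f, g, h}

Start in {d}.
Read 'c': {d} → {f, g}.
Read 'c': {f, g} → {f, g, h}.
Read 'a': {f, g, h} → {d, f, g, h}.
Read 'c': {d, f, g, h} → {e, f, g, h}.
Read 'c': {e, f, g, h} → {e, f, g, h}.
Read 'b': {e, f, g, h} → {d, e, f, g, h}.
Read 'a': {d, e, f, g, h} → {d, e, f, g, h}.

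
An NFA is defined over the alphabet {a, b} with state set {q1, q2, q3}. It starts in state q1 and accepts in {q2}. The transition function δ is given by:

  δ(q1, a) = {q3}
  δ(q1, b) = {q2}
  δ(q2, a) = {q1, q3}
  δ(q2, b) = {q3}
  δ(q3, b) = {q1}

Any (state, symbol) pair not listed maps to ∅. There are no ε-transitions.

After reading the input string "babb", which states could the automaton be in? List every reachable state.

{q2, q3}

Start in {q1}.
Read 'b': {q1} → {q2}.
Read 'a': {q2} → {q1, q3}.
Read 'b': {q1, q3} → {q1, q2}.
Read 'b': {q1, q2} → {q2, q3}.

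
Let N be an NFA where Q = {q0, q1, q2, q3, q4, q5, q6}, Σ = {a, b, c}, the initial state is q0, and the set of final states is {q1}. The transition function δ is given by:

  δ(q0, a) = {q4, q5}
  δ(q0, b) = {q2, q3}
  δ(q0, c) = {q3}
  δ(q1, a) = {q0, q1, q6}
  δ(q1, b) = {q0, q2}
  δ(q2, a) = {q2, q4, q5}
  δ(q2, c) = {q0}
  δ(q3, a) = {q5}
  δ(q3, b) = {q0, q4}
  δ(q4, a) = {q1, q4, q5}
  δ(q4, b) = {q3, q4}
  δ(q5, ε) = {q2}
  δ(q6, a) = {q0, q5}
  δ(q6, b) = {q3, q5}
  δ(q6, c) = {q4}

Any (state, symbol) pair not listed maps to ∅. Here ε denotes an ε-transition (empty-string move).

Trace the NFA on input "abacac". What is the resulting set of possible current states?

Start in {q0}.
Read 'a': q0→{q4, q5}; union {q4, q5}; ε-closure = {q2, q4, q5}.
Read 'b': q2→∅, q4→{q3, q4}, q5→∅; now {q3, q4}.
Read 'a': q3→{q5}, q4→{q1, q4, q5}; union {q1, q4, q5}; ε-closure = {q1, q2, q4, q5}.
Read 'c': q1→∅, q2→{q0}, q4→∅, q5→∅; now {q0}.
Read 'a': q0→{q4, q5}; union {q4, q5}; ε-closure = {q2, q4, q5}.
Read 'c': q2→{q0}, q4→∅, q5→∅; now {q0}.

{q0}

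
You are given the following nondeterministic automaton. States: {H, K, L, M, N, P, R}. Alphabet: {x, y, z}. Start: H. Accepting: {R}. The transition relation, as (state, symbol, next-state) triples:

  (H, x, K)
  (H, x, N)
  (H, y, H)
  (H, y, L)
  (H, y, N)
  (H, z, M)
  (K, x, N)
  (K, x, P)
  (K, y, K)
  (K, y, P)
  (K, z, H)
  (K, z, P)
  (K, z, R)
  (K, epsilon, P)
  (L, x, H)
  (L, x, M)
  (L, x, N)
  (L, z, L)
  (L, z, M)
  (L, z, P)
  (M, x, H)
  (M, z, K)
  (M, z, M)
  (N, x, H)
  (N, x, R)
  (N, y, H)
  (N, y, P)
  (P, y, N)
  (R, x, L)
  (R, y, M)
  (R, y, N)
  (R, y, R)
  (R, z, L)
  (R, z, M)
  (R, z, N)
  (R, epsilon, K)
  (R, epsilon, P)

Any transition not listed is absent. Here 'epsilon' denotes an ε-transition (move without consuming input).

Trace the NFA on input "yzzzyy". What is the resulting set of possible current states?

Start in {H}.
Read 'y': {H} → {H, L, N}.
Read 'z': {H, L, N} → {L, M, P}.
Read 'z': {L, M, P} → {K, L, M, P}.
Read 'z': {K, L, M, P} → {H, K, L, M, P, R}.
Read 'y': {H, K, L, M, P, R} → {H, K, L, M, N, P, R}.
Read 'y': {H, K, L, M, N, P, R} → {H, K, L, M, N, P, R}.

{H, K, L, M, N, P, R}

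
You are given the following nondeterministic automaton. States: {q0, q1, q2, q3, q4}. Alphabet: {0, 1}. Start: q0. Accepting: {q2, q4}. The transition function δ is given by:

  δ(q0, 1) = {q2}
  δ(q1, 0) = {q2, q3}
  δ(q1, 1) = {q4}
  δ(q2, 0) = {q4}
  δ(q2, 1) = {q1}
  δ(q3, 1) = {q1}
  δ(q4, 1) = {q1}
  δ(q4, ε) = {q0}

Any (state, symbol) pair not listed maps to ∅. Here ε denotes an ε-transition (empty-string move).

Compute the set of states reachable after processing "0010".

Start in {q0}.
Read '0': q0→∅; now ∅.
The set is empty and remains empty for the remaining 3 symbols.

∅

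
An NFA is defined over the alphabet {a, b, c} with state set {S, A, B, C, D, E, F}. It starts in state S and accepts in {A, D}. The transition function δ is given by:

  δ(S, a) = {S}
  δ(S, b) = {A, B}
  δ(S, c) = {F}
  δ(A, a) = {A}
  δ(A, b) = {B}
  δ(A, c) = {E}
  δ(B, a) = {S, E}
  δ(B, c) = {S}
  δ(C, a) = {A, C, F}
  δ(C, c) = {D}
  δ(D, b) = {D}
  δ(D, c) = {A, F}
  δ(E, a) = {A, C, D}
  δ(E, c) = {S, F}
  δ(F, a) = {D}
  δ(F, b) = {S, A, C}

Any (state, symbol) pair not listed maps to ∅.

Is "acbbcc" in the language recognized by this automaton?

Start in {S}.
Read 'a': {S} → {S}.
Read 'c': {S} → {F}.
Read 'b': {F} → {S, A, C}.
Read 'b': {S, A, C} → {A, B}.
Read 'c': {A, B} → {S, E}.
Read 'c': {S, E} → {S, F}.
The final set {S, F} contains no accepting state.

No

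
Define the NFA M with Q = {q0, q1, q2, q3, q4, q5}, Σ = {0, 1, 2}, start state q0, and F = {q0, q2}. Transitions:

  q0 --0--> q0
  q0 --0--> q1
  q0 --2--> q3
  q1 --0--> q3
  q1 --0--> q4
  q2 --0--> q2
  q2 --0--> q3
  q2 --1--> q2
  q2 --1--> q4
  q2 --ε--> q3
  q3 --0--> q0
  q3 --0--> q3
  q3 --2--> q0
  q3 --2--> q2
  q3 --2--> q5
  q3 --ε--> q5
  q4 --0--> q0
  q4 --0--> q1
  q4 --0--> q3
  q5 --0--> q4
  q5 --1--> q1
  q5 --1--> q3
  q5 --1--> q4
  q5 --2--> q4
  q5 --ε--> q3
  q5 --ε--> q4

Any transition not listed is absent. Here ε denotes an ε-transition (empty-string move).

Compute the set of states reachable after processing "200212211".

Start in {q0}.
Read '2': q0→{q3}; union {q3}; ε-closure = {q3, q4, q5}.
Read '0': q3→{q0, q3}, q4→{q0, q1, q3}, q5→{q4}; union {q0, q1, q3, q4}; ε-closure = {q0, q1, q3, q4, q5}.
Read '0': q0→{q0, q1}, q1→{q3, q4}, q3→{q0, q3}, q4→{q0, q1, q3}, q5→{q4}; union {q0, q1, q3, q4}; ε-closure = {q0, q1, q3, q4, q5}.
Read '2': q0→{q3}, q1→∅, q3→{q0, q2, q5}, q4→∅, q5→{q4}; now {q0, q2, q3, q4, q5}.
Read '1': q0→∅, q2→{q2, q4}, q3→∅, q4→∅, q5→{q1, q3, q4}; union {q1, q2, q3, q4}; ε-closure = {q1, q2, q3, q4, q5}.
Read '2': q1→∅, q2→∅, q3→{q0, q2, q5}, q4→∅, q5→{q4}; union {q0, q2, q4, q5}; ε-closure = {q0, q2, q3, q4, q5}.
Read '2': q0→{q3}, q2→∅, q3→{q0, q2, q5}, q4→∅, q5→{q4}; now {q0, q2, q3, q4, q5}.
Read '1': q0→∅, q2→{q2, q4}, q3→∅, q4→∅, q5→{q1, q3, q4}; union {q1, q2, q3, q4}; ε-closure = {q1, q2, q3, q4, q5}.
Read '1': q1→∅, q2→{q2, q4}, q3→∅, q4→∅, q5→{q1, q3, q4}; union {q1, q2, q3, q4}; ε-closure = {q1, q2, q3, q4, q5}.

{q1, q2, q3, q4, q5}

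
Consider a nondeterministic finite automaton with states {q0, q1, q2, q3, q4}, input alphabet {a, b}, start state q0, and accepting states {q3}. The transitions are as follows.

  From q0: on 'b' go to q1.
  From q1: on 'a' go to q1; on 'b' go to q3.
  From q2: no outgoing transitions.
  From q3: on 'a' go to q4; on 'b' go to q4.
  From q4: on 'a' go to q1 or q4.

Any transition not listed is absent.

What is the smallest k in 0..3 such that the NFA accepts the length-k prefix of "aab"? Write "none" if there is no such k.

Start in {q0}.
Read 'a': {q0} → ∅.
The set is empty and remains empty for the remaining 2 symbols.
No reachable set along the way intersects F.

none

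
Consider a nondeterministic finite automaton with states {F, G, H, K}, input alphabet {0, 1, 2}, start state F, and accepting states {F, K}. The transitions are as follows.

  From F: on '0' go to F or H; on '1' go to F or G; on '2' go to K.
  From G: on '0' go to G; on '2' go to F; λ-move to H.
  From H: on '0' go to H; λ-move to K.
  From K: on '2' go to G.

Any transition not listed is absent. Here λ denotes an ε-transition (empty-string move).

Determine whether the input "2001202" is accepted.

No

Start in {F}.
Read '2': {F} → {K}.
Read '0': {K} → ∅.
The set is empty and remains empty for the remaining 5 symbols.
The final set ∅ contains no accepting state.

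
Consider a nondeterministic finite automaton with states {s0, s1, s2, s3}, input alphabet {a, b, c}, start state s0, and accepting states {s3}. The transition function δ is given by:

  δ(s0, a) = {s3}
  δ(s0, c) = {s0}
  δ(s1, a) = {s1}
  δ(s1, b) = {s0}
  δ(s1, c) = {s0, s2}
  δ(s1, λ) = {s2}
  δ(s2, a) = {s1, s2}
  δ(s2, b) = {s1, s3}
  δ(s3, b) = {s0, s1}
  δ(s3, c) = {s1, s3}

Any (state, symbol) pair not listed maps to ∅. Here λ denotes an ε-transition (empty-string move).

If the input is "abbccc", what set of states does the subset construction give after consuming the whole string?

Start in {s0}.
Read 'a': {s0} → {s3}.
Read 'b': {s3} → {s0, s1, s2}.
Read 'b': {s0, s1, s2} → {s0, s1, s2, s3}.
Read 'c': {s0, s1, s2, s3} → {s0, s1, s2, s3}.
Read 'c': {s0, s1, s2, s3} → {s0, s1, s2, s3}.
Read 'c': {s0, s1, s2, s3} → {s0, s1, s2, s3}.

{s0, s1, s2, s3}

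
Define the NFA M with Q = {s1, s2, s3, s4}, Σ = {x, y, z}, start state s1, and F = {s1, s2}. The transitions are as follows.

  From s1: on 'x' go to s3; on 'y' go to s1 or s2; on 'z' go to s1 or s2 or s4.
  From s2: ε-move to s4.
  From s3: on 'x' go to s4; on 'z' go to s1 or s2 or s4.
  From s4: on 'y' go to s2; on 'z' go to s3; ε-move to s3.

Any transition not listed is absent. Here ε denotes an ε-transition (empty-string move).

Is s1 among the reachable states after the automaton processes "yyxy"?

Start in {s1}.
Read 'y': s1→{s1, s2}; union {s1, s2}; ε-closure = {s1, s2, s3, s4}.
Read 'y': s1→{s1, s2}, s2→∅, s3→∅, s4→{s2}; union {s1, s2}; ε-closure = {s1, s2, s3, s4}.
Read 'x': s1→{s3}, s2→∅, s3→{s4}, s4→∅; now {s3, s4}.
Read 'y': s3→∅, s4→{s2}; union {s2}; ε-closure = {s2, s3, s4}.
State s1 is not in {s2, s3, s4}.

No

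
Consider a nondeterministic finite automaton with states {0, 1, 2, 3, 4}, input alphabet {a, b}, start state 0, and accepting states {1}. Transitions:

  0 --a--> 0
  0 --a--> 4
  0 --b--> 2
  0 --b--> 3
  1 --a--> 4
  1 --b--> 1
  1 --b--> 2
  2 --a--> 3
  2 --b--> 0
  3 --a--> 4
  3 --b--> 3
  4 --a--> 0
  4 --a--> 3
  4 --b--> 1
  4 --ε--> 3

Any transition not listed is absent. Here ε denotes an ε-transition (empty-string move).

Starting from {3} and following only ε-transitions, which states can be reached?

{3}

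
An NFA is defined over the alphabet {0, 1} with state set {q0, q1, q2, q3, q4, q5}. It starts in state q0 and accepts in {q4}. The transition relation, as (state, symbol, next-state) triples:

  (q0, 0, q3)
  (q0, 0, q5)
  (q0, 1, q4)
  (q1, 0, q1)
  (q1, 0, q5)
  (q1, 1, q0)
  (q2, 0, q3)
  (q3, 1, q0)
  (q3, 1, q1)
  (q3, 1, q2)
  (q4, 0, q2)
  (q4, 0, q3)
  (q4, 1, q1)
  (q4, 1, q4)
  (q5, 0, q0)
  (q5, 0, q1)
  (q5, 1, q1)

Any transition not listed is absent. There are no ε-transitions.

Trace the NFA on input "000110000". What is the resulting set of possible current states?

Start in {q0}.
Read '0': q0→{q3, q5}; now {q3, q5}.
Read '0': q3→∅, q5→{q0, q1}; now {q0, q1}.
Read '0': q0→{q3, q5}, q1→{q1, q5}; now {q1, q3, q5}.
Read '1': q1→{q0}, q3→{q0, q1, q2}, q5→{q1}; now {q0, q1, q2}.
Read '1': q0→{q4}, q1→{q0}, q2→∅; now {q0, q4}.
Read '0': q0→{q3, q5}, q4→{q2, q3}; now {q2, q3, q5}.
Read '0': q2→{q3}, q3→∅, q5→{q0, q1}; now {q0, q1, q3}.
Read '0': q0→{q3, q5}, q1→{q1, q5}, q3→∅; now {q1, q3, q5}.
Read '0': q1→{q1, q5}, q3→∅, q5→{q0, q1}; now {q0, q1, q5}.

{q0, q1, q5}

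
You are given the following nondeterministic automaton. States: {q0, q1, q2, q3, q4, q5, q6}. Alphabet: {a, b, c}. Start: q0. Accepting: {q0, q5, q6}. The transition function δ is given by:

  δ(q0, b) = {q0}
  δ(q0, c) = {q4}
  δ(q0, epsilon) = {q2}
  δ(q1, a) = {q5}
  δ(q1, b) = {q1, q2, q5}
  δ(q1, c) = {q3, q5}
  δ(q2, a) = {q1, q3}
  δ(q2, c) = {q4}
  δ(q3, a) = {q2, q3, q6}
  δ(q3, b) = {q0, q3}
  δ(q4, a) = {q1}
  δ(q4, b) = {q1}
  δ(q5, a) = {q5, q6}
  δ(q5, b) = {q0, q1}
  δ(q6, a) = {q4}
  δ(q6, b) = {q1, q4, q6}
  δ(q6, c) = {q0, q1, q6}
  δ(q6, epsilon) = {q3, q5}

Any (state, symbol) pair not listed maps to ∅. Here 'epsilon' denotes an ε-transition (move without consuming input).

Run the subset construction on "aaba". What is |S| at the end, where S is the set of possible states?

6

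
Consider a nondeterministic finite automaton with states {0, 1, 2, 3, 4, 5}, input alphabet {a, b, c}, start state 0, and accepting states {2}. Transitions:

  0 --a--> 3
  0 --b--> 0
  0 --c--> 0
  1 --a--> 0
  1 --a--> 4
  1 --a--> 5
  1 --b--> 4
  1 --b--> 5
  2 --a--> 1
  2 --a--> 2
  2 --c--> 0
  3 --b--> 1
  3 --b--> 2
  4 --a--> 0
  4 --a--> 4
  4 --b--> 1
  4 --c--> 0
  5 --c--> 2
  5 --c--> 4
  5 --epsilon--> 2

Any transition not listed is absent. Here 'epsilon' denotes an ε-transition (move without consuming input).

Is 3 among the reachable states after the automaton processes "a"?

Start in {0}.
Read 'a': {0} → {3}.
State 3 is in {3}.

Yes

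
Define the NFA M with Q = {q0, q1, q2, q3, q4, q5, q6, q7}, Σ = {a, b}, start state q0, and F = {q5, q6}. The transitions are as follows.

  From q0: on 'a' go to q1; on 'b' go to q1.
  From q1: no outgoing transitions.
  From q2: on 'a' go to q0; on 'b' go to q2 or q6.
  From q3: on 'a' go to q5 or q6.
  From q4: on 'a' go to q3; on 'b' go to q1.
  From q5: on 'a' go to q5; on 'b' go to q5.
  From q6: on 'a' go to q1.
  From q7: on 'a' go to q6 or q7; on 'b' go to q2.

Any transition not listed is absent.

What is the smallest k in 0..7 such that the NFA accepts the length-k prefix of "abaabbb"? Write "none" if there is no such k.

Start in {q0}.
Read 'a': q0→{q1}; now {q1}.
Read 'b': q1→∅; now ∅.
The set is empty and remains empty for the remaining 5 symbols.
No reachable set along the way intersects F.

none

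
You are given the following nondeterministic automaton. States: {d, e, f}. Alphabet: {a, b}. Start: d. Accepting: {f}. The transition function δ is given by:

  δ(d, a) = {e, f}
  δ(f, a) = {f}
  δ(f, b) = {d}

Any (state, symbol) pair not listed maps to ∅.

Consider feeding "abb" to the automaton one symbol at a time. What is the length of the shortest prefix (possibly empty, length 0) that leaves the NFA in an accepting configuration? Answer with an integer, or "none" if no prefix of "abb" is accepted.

1

Start in {d}.
Read 'a': d→{e, f}; now {e, f}.
None of the earlier sets intersect F, but {e, f} does.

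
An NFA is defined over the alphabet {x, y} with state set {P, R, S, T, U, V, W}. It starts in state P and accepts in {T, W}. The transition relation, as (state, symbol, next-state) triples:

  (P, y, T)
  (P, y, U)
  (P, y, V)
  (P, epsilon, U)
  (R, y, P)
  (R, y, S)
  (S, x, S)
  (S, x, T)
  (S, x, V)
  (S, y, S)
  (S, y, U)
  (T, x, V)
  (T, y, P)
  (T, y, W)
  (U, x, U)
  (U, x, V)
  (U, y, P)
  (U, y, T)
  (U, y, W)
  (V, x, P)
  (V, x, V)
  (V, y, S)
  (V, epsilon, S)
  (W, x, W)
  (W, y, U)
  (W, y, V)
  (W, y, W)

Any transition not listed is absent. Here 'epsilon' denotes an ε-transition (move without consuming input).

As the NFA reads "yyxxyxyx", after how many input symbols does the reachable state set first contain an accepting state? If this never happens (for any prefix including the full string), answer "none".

Start: ε-closure({P}) = {P, U}.
Read 'y': {P, U} → {P, S, T, U, V, W}.
None of the earlier sets intersect F, but {P, S, T, U, V, W} does.

1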